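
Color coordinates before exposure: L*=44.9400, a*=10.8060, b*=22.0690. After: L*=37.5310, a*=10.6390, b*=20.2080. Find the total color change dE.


dL = -7.4090, da = -0.1670, db = -1.8610
dE = sqrt((-7.4090)^2 + (-0.1670)^2 + (-1.8610)^2) = 7.6410


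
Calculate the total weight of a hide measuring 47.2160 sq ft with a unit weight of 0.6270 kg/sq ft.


Formula: Weight = area * weight_per_sqft
Substituting: Weight = 47.2160 * 0.6270
Result: 29.6044 kg


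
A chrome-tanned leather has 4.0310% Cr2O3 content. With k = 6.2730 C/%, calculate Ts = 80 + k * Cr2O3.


Formula: Ts = 80 + k * Cr2O3
Substituting: Ts = 80 + 6.2730 * 4.0310
Result: 105.2865 C


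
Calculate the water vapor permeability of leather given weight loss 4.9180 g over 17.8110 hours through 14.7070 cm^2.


Formula: WVP = loss / (area * time)
Substituting: WVP = 4.9180 / (14.7070 * 17.8110)
Result: 0.0187748 g/(cm^2*hr)


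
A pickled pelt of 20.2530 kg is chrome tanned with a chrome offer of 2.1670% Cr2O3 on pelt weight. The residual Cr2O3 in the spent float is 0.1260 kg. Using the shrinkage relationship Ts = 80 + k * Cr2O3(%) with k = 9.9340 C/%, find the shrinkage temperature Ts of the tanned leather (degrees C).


Offered = pelt * offer_pct / 100 = 20.2530 * 2.1670 / 100 = 0.4389 kg
Uptake = offered - residual = 0.4389 - 0.1260 = 0.3129 kg
Cr2O3% on pelt = uptake / pelt * 100 = 0.3129 / 20.2530 * 100 = 1.5449 %
Ts = 80 + k * Cr2O3% = 80 + 9.9340 * 1.5449 = 95.3467 C


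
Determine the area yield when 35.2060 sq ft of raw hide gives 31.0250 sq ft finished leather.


Formula: Yield = finished / raw * 100
Substituting: Yield = 31.0250 / 35.2060 * 100
Result: 88.1242 %


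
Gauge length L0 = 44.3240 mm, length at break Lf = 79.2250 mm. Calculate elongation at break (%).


Formula: Elongation = (Lf - L0) / L0 * 100
Substituting: Elongation = (79.2250 - 44.3240) / 44.3240 * 100
Result: 78.7406 %


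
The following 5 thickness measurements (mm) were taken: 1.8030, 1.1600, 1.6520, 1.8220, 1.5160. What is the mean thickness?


Formula: Average = sum / n
Substituting: Average = 7.9530 / 5
Result: 1.5906 mm


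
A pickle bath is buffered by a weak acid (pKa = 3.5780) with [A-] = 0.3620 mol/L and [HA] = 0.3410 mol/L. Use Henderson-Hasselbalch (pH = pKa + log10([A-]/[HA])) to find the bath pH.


ratio = [A-] / [HA] = 0.3620 / 0.3410 = 1.0616
log10(ratio) = 0.0259542
pH = pKa + log10(ratio) = 3.5780 + 0.0259542 = 3.6040


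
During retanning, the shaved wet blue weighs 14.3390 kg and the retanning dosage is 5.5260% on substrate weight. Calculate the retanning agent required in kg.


Formula: Retan = substrate * pct / 100
Substituting: Retan = 14.3390 * 5.5260 / 100
Result: 0.7924 kg


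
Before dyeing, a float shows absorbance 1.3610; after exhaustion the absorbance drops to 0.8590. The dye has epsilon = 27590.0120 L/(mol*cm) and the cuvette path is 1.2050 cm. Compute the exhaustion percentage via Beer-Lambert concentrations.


c_initial = A_i / (epsilon * l) = 1.3610 / (27590.0120 * 1.2050) = 4.0937e-05 mol/L
c_final = A_f / (epsilon * l) = 0.8590 / (27590.0120 * 1.2050) = 2.5838e-05 mol/L
Exhaustion = (c_initial - c_final) / c_initial * 100 = (4.0937e-05 - 2.5838e-05) / 4.0937e-05 * 100 = 36.8846 %


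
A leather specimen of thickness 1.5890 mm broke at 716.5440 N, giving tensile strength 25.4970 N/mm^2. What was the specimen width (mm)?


Formula: w = F / (TS * t)
Substituting: w = 716.5440 / (25.4970 * 1.5890)
Result: 17.6860 mm


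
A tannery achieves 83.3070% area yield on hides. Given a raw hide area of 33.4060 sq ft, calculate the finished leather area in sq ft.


Formula: finished = raw * yield / 100
Substituting: finished = 33.4060 * 83.3070 / 100
Result: 27.8295 sq ft


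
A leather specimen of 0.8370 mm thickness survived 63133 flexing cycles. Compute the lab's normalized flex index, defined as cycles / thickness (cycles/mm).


Formula: Index = cycles / thickness
Substituting: Index = 63133 / 0.8370
Result: 75427.7180 cycles/mm


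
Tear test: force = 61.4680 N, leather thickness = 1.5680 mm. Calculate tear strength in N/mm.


Formula: Tear strength = force / thickness
Substituting: Tear strength = 61.4680 / 1.5680
Result: 39.2015 N/mm


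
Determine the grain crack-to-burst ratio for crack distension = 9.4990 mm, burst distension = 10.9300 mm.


Formula: Ratio = crack / burst
Substituting: Ratio = 9.4990 / 10.9300
Result: 0.8691


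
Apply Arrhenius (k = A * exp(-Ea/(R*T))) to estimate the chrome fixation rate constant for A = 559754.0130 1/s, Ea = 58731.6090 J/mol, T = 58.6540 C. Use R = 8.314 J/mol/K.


T_K = T_C + 273.15 = 58.6540 + 273.15 = 331.8040 K
exponent = -Ea / (R * T_K) = -58731.6090 / (8.314 * 331.8040) = -21.2902
k = A * exp(exponent) = 559754.0130 * exp(-21.2902) = 3.1752e-04 1/s


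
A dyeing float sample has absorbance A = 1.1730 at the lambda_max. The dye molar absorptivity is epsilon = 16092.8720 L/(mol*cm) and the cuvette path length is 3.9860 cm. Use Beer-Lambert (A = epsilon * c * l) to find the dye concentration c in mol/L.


Formula: c = A / (epsilon * l)
Substituting: c = 1.1730 / (16092.8720 * 3.9860)
Result: 1.8286e-05 mol/L


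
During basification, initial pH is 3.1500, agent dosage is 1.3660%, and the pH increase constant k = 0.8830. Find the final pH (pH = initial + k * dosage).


Formula: pH_final = pH_initial + k * base_pct
Substituting: pH_final = 3.1500 + 0.8830 * 1.3660
Result: 4.3562


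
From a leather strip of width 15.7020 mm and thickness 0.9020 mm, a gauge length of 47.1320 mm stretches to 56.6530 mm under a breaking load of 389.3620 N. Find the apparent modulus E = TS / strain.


TS = F / (w * t) = 389.3620 / (15.7020 * 0.9020) = 27.4911 N/mm^2
strain = (Lf - L0) / L0 = (56.6530 - 47.1320) / 47.1320 = 0.2020
E = TS / strain = 27.4911 / 0.2020 = 136.0897 N/mm^2


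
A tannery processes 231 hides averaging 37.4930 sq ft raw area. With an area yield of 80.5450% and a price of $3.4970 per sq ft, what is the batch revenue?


Raw_total = N * avg_area = 231 * 37.4930 = 8660.8830 sq ft
Finished = Raw_total * yield / 100 = 8660.8830 * 80.5450 / 100 = 6975.9082 sq ft
Value = Finished * price = 6975.9082 * 3.4970 = 24394.7510 $


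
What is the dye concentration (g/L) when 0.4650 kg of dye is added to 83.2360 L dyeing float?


Formula: Conc = dye_mass(kg) / volume(L) * 1000
Substituting: Conc = 0.4650 / 83.2360 * 1000
Result: 5.5865 g/L


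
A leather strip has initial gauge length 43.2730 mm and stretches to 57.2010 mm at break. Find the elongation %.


Formula: Elongation = (Lf - L0) / L0 * 100
Substituting: Elongation = (57.2010 - 43.2730) / 43.2730 * 100
Result: 32.1864 %


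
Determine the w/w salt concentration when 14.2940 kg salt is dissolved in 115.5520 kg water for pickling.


Formula: Conc = salt / (water + salt) * 100
Substituting: Conc = 14.2940 / (115.5520 + 14.2940) * 100
Result: 11.0084 %


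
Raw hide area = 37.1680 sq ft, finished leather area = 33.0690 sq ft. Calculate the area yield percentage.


Formula: Yield = finished / raw * 100
Substituting: Yield = 33.0690 / 37.1680 * 100
Result: 88.9717 %


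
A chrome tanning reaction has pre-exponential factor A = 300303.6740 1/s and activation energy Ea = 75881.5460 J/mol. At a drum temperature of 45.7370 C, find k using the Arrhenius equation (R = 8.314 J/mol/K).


T_K = T_C + 273.15 = 45.7370 + 273.15 = 318.8870 K
exponent = -Ea / (R * T_K) = -75881.5460 / (8.314 * 318.8870) = -28.6213
k = A * exp(exponent) = 300303.6740 * exp(-28.6213) = 1.1155e-07 1/s


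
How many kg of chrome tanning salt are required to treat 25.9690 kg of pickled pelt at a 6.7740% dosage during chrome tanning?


Formula: Chrome = substrate * pct / 100
Substituting: Chrome = 25.9690 * 6.7740 / 100
Result: 1.7591 kg


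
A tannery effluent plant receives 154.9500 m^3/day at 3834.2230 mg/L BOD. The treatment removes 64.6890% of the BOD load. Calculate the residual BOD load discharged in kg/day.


Load_in = volume * conc / 1000 = 154.9500 * 3834.2230 / 1000 = 594.1129 kg/day
Removed = Load_in * eff / 100 = 594.1129 * 64.6890 / 100 = 384.3257 kg/day
Load_out = Load_in - Removed = 594.1129 - 384.3257 = 209.7872 kg/day


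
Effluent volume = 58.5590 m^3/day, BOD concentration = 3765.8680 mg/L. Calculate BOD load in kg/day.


Formula: BOD_load = volume * conc / 1000
Substituting: BOD_load = 58.5590 * 3765.8680 / 1000
Result: 220.5255 kg/day


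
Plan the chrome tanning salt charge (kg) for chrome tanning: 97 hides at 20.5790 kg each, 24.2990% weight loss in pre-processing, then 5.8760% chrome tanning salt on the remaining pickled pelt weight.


Total_raw = N * avg_wt = 97 * 20.5790 = 1996.1630 kg
Substrate = Total_raw * (1 - loss/100) = 1996.1630 * (1 - 24.2990/100) = 1511.1154 kg
Chrome = Substrate * pct / 100 = 1511.1154 * 5.8760 / 100 = 88.7931 kg


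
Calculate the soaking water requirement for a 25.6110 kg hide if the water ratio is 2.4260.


Formula: Water = hide_weight * ratio
Substituting: Water = 25.6110 * 2.4260
Result: 62.1323 kg


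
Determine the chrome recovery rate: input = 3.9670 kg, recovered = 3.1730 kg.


Formula: Recovery = recovered / input * 100
Substituting: Recovery = 3.1730 / 3.9670 * 100
Result: 79.9849 %


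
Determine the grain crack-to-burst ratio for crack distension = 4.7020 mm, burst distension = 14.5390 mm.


Formula: Ratio = crack / burst
Substituting: Ratio = 4.7020 / 14.5390
Result: 0.3234


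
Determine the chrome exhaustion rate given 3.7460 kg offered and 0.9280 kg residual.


Formula: Uptake = (offered - residual) / offered * 100
Substituting: Uptake = (3.7460 - 0.9280) / 3.7460 * 100
Result: 75.2269 %


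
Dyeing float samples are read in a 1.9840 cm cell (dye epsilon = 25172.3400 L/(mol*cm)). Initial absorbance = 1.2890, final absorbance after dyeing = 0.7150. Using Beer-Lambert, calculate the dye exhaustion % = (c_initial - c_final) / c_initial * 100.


c_initial = A_i / (epsilon * l) = 1.2890 / (25172.3400 * 1.9840) = 2.5810e-05 mol/L
c_final = A_f / (epsilon * l) = 0.7150 / (25172.3400 * 1.9840) = 1.4317e-05 mol/L
Exhaustion = (c_initial - c_final) / c_initial * 100 = (2.5810e-05 - 1.4317e-05) / 2.5810e-05 * 100 = 44.5306 %


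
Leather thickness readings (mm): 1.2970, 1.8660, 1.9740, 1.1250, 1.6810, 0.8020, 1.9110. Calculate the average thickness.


Formula: Average = sum / n
Substituting: Average = 10.6560 / 7
Result: 1.5223 mm


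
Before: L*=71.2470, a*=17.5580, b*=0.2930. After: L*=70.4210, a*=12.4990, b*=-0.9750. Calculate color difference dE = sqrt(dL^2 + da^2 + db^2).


dL = -0.8260, da = -5.0590, db = -1.2680
dE = sqrt((-0.8260)^2 + (-5.0590)^2 + (-1.2680)^2) = 5.2805


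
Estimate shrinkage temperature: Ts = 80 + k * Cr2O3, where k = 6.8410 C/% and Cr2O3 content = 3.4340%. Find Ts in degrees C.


Formula: Ts = 80 + k * Cr2O3
Substituting: Ts = 80 + 6.8410 * 3.4340
Result: 103.4920 C


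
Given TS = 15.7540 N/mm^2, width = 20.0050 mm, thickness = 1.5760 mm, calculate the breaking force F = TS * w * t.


Formula: F = TS * w * t
Substituting: F = 15.7540 * 20.0050 * 1.5760
Result: 496.6902 N


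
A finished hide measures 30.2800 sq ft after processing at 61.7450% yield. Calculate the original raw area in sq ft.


Formula: raw = finished * 100 / yield
Substituting: raw = 30.2800 * 100 / 61.7450
Result: 49.0404 sq ft


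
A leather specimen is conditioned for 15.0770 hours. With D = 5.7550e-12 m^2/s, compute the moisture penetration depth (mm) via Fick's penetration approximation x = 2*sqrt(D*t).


t = 15.0770 hr * 3600 = 54277.2000 s
D * t = 5.7550e-12 * 54277.2000 = 3.1237e-07
x = 2 * sqrt(D*t) = 2 * sqrt(3.1237e-07) = 0.00111779 m = 1.1178 mm


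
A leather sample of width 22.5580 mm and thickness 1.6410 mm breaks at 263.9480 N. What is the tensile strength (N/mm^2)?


Formula: TS = force / (width * thickness)
Substituting: TS = 263.9480 / (22.5580 * 1.6410)
Result: 7.1303 N/mm^2


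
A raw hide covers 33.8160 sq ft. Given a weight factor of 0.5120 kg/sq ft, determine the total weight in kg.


Formula: Weight = area * weight_per_sqft
Substituting: Weight = 33.8160 * 0.5120
Result: 17.3138 kg


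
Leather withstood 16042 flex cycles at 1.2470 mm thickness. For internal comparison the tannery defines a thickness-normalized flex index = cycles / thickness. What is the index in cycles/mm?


Formula: Index = cycles / thickness
Substituting: Index = 16042 / 1.2470
Result: 12864.4747 cycles/mm


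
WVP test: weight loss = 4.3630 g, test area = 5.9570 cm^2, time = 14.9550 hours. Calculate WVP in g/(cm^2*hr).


Formula: WVP = loss / (area * time)
Substituting: WVP = 4.3630 / (5.9570 * 14.9550)
Result: 0.0489746 g/(cm^2*hr)


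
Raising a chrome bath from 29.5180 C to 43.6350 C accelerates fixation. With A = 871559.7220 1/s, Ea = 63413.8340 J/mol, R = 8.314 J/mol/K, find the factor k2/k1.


T1 = 29.5180 + 273.15 = 302.6680 K; T2 = 43.6350 + 273.15 = 316.7850 K
k1 = A * exp(-Ea/(R*T1)) = 871559.7220 * exp(-63413.8340/(8.314*302.6680)) = 9.9061e-06 1/s
k2 = A * exp(-Ea/(R*T2)) = 871559.7220 * exp(-63413.8340/(8.314*316.7850)) = 3.0452e-05 1/s
k2/k1 = 3.0452e-05 / 9.9061e-06 = 3.0741


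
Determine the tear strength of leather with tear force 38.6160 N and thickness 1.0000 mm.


Formula: Tear strength = force / thickness
Substituting: Tear strength = 38.6160 / 1.0000
Result: 38.6160 N/mm


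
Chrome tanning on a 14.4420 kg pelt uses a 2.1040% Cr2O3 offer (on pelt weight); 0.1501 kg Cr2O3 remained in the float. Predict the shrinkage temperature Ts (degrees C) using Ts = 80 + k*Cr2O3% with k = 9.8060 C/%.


Offered = pelt * offer_pct / 100 = 14.4420 * 2.1040 / 100 = 0.3039 kg
Uptake = offered - residual = 0.3039 - 0.1501 = 0.1538 kg
Cr2O3% on pelt = uptake / pelt * 100 = 0.1538 / 14.4420 * 100 = 1.0647 %
Ts = 80 + k * Cr2O3% = 80 + 9.8060 * 1.0647 = 90.4402 C


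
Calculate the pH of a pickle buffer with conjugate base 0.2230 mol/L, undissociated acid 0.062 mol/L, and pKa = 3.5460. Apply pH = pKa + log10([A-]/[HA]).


ratio = [A-] / [HA] = 0.2230 / 0.062 = 3.5968
log10(ratio) = 0.5559
pH = pKa + log10(ratio) = 3.5460 + 0.5559 = 4.1019


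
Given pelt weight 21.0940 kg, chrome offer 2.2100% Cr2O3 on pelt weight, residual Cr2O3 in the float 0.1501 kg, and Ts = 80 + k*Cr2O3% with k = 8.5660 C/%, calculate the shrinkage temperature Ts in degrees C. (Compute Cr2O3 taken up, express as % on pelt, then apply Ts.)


Offered = pelt * offer_pct / 100 = 21.0940 * 2.2100 / 100 = 0.4662 kg
Uptake = offered - residual = 0.4662 - 0.1501 = 0.3161 kg
Cr2O3% on pelt = uptake / pelt * 100 = 0.3161 / 21.0940 * 100 = 1.4984 %
Ts = 80 + k * Cr2O3% = 80 + 8.5660 * 1.4984 = 92.8355 C


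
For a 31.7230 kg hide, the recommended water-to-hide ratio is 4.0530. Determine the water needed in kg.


Formula: Water = hide_weight * ratio
Substituting: Water = 31.7230 * 4.0530
Result: 128.5733 kg


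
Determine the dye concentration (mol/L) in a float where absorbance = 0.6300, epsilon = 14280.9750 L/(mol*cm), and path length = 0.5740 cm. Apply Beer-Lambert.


Formula: c = A / (epsilon * l)
Substituting: c = 0.6300 / (14280.9750 * 0.5740)
Result: 7.6855e-05 mol/L


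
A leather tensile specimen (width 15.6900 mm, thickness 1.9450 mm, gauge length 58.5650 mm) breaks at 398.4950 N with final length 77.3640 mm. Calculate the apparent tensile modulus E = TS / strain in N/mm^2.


TS = F / (w * t) = 398.4950 / (15.6900 * 1.9450) = 13.0581 N/mm^2
strain = (Lf - L0) / L0 = (77.3640 - 58.5650) / 58.5650 = 0.3210
E = TS / strain = 13.0581 / 0.3210 = 40.6803 N/mm^2


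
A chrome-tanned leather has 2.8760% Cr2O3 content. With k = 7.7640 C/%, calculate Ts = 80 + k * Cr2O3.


Formula: Ts = 80 + k * Cr2O3
Substituting: Ts = 80 + 7.7640 * 2.8760
Result: 102.3293 C


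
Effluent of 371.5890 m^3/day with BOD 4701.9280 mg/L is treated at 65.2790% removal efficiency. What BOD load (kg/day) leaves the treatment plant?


Load_in = volume * conc / 1000 = 371.5890 * 4701.9280 / 1000 = 1747.1847 kg/day
Removed = Load_in * eff / 100 = 1747.1847 * 65.2790 / 100 = 1140.5447 kg/day
Load_out = Load_in - Removed = 1747.1847 - 1140.5447 = 606.6400 kg/day


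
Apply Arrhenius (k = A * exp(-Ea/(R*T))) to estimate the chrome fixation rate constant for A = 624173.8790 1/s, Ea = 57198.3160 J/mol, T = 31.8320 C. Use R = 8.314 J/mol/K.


T_K = T_C + 273.15 = 31.8320 + 273.15 = 304.9820 K
exponent = -Ea / (R * T_K) = -57198.3160 / (8.314 * 304.9820) = -22.5579
k = A * exp(exponent) = 624173.8790 * exp(-22.5579) = 9.9661e-05 1/s


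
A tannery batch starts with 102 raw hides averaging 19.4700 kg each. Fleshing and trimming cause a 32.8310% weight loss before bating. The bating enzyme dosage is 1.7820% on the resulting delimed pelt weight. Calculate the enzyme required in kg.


Total_raw = N * avg_wt = 102 * 19.4700 = 1985.9400 kg
Substrate = Total_raw * (1 - loss/100) = 1985.9400 * (1 - 32.8310/100) = 1333.9360 kg
Enzyme = Substrate * pct / 100 = 1333.9360 * 1.7820 / 100 = 23.7707 kg


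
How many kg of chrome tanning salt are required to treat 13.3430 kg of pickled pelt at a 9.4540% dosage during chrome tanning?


Formula: Chrome = substrate * pct / 100
Substituting: Chrome = 13.3430 * 9.4540 / 100
Result: 1.2614 kg


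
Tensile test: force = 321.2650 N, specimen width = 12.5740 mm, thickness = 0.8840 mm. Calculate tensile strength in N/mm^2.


Formula: TS = force / (width * thickness)
Substituting: TS = 321.2650 / (12.5740 * 0.8840)
Result: 28.9027 N/mm^2


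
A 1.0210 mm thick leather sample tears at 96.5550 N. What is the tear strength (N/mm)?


Formula: Tear strength = force / thickness
Substituting: Tear strength = 96.5550 / 1.0210
Result: 94.5690 N/mm


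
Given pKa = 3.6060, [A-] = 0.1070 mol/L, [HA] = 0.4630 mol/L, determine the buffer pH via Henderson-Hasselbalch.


ratio = [A-] / [HA] = 0.1070 / 0.4630 = 0.2311
log10(ratio) = -0.6362
pH = pKa + log10(ratio) = 3.6060 - 0.6362 = 2.9698


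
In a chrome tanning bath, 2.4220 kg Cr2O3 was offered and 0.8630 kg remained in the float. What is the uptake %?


Formula: Uptake = (offered - residual) / offered * 100
Substituting: Uptake = (2.4220 - 0.8630) / 2.4220 * 100
Result: 64.3683 %


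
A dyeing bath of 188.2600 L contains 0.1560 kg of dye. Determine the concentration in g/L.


Formula: Conc = dye_mass(kg) / volume(L) * 1000
Substituting: Conc = 0.1560 / 188.2600 * 1000
Result: 0.8286 g/L


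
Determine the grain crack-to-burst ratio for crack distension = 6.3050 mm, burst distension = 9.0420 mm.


Formula: Ratio = crack / burst
Substituting: Ratio = 6.3050 / 9.0420
Result: 0.6973


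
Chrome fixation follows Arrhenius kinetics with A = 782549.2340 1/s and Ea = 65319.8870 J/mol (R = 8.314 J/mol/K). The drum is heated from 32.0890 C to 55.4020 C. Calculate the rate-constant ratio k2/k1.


T1 = 32.0890 + 273.15 = 305.2390 K; T2 = 55.4020 + 273.15 = 328.5520 K
k1 = A * exp(-Ea/(R*T1)) = 782549.2340 * exp(-65319.8870/(8.314*305.2390)) = 5.1893e-06 1/s
k2 = A * exp(-Ea/(R*T2)) = 782549.2340 * exp(-65319.8870/(8.314*328.5520)) = 3.2233e-05 1/s
k2/k1 = 3.2233e-05 / 5.1893e-06 = 6.2113


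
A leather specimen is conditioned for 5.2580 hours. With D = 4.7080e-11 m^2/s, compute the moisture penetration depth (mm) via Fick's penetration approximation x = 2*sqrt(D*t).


t = 5.2580 hr * 3600 = 18928.8000 s
D * t = 4.7080e-11 * 18928.8000 = 8.9117e-07
x = 2 * sqrt(D*t) = 2 * sqrt(8.9117e-07) = 0.00188803 m = 1.8880 mm


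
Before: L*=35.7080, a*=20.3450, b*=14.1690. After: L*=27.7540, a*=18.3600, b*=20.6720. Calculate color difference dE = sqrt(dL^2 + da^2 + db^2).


dL = -7.9540, da = -1.9850, db = 6.5030
dE = sqrt((-7.9540)^2 + (-1.9850)^2 + 6.5030^2) = 10.4640


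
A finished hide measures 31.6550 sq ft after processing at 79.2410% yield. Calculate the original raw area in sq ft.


Formula: raw = finished * 100 / yield
Substituting: raw = 31.6550 * 100 / 79.2410
Result: 39.9478 sq ft


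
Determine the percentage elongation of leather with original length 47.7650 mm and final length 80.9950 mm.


Formula: Elongation = (Lf - L0) / L0 * 100
Substituting: Elongation = (80.9950 - 47.7650) / 47.7650 * 100
Result: 69.5698 %


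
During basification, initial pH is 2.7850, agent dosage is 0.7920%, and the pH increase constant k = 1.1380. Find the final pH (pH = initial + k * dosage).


Formula: pH_final = pH_initial + k * base_pct
Substituting: pH_final = 2.7850 + 1.1380 * 0.7920
Result: 3.6863


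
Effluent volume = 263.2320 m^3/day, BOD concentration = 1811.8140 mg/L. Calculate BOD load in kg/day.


Formula: BOD_load = volume * conc / 1000
Substituting: BOD_load = 263.2320 * 1811.8140 / 1000
Result: 476.9274 kg/day


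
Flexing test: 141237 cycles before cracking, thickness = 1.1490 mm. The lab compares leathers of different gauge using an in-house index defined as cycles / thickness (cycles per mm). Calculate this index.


Formula: Index = cycles / thickness
Substituting: Index = 141237 / 1.1490
Result: 122921.6710 cycles/mm


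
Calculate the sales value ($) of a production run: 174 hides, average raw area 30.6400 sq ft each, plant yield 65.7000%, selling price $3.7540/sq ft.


Raw_total = N * avg_area = 174 * 30.6400 = 5331.3600 sq ft
Finished = Raw_total * yield / 100 = 5331.3600 * 65.7000 / 100 = 3502.7035 sq ft
Value = Finished * price = 3502.7035 * 3.7540 = 13149.1490 $


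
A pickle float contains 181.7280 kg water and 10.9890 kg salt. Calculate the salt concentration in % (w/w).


Formula: Conc = salt / (water + salt) * 100
Substituting: Conc = 10.9890 / (181.7280 + 10.9890) * 100
Result: 5.7021 %


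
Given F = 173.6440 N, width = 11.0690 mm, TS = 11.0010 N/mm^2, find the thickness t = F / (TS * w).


Formula: t = F / (TS * w)
Substituting: t = 173.6440 / (11.0010 * 11.0690)
Result: 1.4260 mm


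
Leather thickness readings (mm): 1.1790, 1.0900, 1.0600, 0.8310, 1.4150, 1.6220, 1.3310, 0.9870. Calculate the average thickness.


Formula: Average = sum / n
Substituting: Average = 9.5150 / 8
Result: 1.1894 mm


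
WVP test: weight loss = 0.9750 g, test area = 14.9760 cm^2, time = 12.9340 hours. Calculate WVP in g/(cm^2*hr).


Formula: WVP = loss / (area * time)
Substituting: WVP = 0.9750 / (14.9760 * 12.9340)
Result: 0.00503357 g/(cm^2*hr)


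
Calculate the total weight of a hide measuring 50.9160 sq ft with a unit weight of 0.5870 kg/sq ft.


Formula: Weight = area * weight_per_sqft
Substituting: Weight = 50.9160 * 0.5870
Result: 29.8877 kg


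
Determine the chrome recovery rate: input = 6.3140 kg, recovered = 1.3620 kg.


Formula: Recovery = recovered / input * 100
Substituting: Recovery = 1.3620 / 6.3140 * 100
Result: 21.5711 %


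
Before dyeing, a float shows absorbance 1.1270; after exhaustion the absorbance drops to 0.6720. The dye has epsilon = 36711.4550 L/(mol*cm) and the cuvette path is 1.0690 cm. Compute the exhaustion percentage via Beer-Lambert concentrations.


c_initial = A_i / (epsilon * l) = 1.1270 / (36711.4550 * 1.0690) = 2.8717e-05 mol/L
c_final = A_f / (epsilon * l) = 0.6720 / (36711.4550 * 1.0690) = 1.7123e-05 mol/L
Exhaustion = (c_initial - c_final) / c_initial * 100 = (2.8717e-05 - 1.7123e-05) / 2.8717e-05 * 100 = 40.3727 %


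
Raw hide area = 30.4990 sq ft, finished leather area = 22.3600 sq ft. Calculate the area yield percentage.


Formula: Yield = finished / raw * 100
Substituting: Yield = 22.3600 / 30.4990 * 100
Result: 73.3139 %


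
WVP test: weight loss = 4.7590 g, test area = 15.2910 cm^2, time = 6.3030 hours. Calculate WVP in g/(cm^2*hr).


Formula: WVP = loss / (area * time)
Substituting: WVP = 4.7590 / (15.2910 * 6.3030)
Result: 0.0493779 g/(cm^2*hr)


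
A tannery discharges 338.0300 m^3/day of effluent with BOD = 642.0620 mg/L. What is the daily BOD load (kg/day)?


Formula: BOD_load = volume * conc / 1000
Substituting: BOD_load = 338.0300 * 642.0620 / 1000
Result: 217.0362 kg/day


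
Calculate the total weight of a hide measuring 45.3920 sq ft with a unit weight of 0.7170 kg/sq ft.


Formula: Weight = area * weight_per_sqft
Substituting: Weight = 45.3920 * 0.7170
Result: 32.5461 kg


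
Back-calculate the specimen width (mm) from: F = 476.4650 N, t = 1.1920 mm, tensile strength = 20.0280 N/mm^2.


Formula: w = F / (TS * t)
Substituting: w = 476.4650 / (20.0280 * 1.1920)
Result: 19.9580 mm


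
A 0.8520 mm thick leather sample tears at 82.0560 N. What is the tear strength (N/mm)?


Formula: Tear strength = force / thickness
Substituting: Tear strength = 82.0560 / 0.8520
Result: 96.3099 N/mm


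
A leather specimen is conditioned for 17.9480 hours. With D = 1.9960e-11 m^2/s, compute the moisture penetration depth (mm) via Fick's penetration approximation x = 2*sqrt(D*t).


t = 17.9480 hr * 3600 = 64612.8000 s
D * t = 1.9960e-11 * 64612.8000 = 1.2897e-06
x = 2 * sqrt(D*t) = 2 * sqrt(1.2897e-06) = 0.00227127 m = 2.2713 mm


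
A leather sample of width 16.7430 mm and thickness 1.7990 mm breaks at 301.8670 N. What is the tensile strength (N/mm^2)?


Formula: TS = force / (width * thickness)
Substituting: TS = 301.8670 / (16.7430 * 1.7990)
Result: 10.0219 N/mm^2


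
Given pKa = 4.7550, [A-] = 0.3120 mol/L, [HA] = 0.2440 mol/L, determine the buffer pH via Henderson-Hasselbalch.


ratio = [A-] / [HA] = 0.3120 / 0.2440 = 1.2787
log10(ratio) = 0.1068
pH = pKa + log10(ratio) = 4.7550 + 0.1068 = 4.8618


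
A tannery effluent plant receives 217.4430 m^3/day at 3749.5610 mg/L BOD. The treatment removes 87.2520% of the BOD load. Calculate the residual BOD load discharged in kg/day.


Load_in = volume * conc / 1000 = 217.4430 * 3749.5610 / 1000 = 815.3158 kg/day
Removed = Load_in * eff / 100 = 815.3158 * 87.2520 / 100 = 711.3793 kg/day
Load_out = Load_in - Removed = 815.3158 - 711.3793 = 103.9365 kg/day


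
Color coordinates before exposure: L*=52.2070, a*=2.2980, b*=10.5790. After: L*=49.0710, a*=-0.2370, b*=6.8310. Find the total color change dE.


dL = -3.1360, da = -2.5350, db = -3.7480
dE = sqrt((-3.1360)^2 + (-2.5350)^2 + (-3.7480)^2) = 5.5053


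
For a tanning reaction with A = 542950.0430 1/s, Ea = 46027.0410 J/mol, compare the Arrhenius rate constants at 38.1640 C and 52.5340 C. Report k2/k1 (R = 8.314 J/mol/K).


T1 = 38.1640 + 273.15 = 311.3140 K; T2 = 52.5340 + 273.15 = 325.6840 K
k1 = A * exp(-Ea/(R*T1)) = 542950.0430 * exp(-46027.0410/(8.314*311.3140)) = 0.0102734 1/s
k2 = A * exp(-Ea/(R*T2)) = 542950.0430 * exp(-46027.0410/(8.314*325.6840)) = 0.022515 1/s
k2/k1 = 0.022515 / 0.0102734 = 2.1916


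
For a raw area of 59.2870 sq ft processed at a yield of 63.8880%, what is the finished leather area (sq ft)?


Formula: finished = raw * yield / 100
Substituting: finished = 59.2870 * 63.8880 / 100
Result: 37.8773 sq ft


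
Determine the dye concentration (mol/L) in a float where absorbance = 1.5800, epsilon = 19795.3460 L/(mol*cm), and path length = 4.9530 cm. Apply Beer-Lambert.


Formula: c = A / (epsilon * l)
Substituting: c = 1.5800 / (19795.3460 * 4.9530)
Result: 1.6115e-05 mol/L


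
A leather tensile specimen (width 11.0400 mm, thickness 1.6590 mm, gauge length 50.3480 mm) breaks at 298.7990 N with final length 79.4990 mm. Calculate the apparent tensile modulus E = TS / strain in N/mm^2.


TS = F / (w * t) = 298.7990 / (11.0400 * 1.6590) = 16.3141 N/mm^2
strain = (Lf - L0) / L0 = (79.4990 - 50.3480) / 50.3480 = 0.5790
E = TS / strain = 16.3141 / 0.5790 = 28.1769 N/mm^2


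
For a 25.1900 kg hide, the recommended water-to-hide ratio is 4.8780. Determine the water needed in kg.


Formula: Water = hide_weight * ratio
Substituting: Water = 25.1900 * 4.8780
Result: 122.8768 kg


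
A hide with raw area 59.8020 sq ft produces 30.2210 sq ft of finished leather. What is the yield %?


Formula: Yield = finished / raw * 100
Substituting: Yield = 30.2210 / 59.8020 * 100
Result: 50.5351 %


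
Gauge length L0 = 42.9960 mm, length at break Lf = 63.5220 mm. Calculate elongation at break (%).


Formula: Elongation = (Lf - L0) / L0 * 100
Substituting: Elongation = (63.5220 - 42.9960) / 42.9960 * 100
Result: 47.7393 %


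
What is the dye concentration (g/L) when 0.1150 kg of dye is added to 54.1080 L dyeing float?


Formula: Conc = dye_mass(kg) / volume(L) * 1000
Substituting: Conc = 0.1150 / 54.1080 * 1000
Result: 2.1254 g/L


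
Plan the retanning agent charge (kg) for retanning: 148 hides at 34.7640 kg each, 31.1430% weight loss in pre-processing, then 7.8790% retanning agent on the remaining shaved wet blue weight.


Total_raw = N * avg_wt = 148 * 34.7640 = 5145.0720 kg
Substrate = Total_raw * (1 - loss/100) = 5145.0720 * (1 - 31.1430/100) = 3542.7422 kg
Retan = Substrate * pct / 100 = 3542.7422 * 7.8790 / 100 = 279.1327 kg


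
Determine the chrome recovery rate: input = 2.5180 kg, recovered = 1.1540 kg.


Formula: Recovery = recovered / input * 100
Substituting: Recovery = 1.1540 / 2.5180 * 100
Result: 45.8300 %


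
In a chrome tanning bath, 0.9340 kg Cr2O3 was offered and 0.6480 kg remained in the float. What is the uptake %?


Formula: Uptake = (offered - residual) / offered * 100
Substituting: Uptake = (0.9340 - 0.6480) / 0.9340 * 100
Result: 30.6210 %


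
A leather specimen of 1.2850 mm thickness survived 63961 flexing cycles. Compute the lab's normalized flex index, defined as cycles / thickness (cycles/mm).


Formula: Index = cycles / thickness
Substituting: Index = 63961 / 1.2850
Result: 49775.0973 cycles/mm


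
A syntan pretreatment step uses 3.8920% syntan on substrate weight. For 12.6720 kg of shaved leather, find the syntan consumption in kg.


Formula: Syntan = substrate * pct / 100
Substituting: Syntan = 12.6720 * 3.8920 / 100
Result: 0.4932 kg


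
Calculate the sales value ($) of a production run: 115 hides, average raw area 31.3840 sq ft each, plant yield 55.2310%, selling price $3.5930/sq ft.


Raw_total = N * avg_area = 115 * 31.3840 = 3609.1600 sq ft
Finished = Raw_total * yield / 100 = 3609.1600 * 55.2310 / 100 = 1993.3752 sq ft
Value = Finished * price = 1993.3752 * 3.5930 = 7162.1969 $


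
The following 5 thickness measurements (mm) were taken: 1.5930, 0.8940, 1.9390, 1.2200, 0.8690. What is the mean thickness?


Formula: Average = sum / n
Substituting: Average = 6.5150 / 5
Result: 1.3030 mm


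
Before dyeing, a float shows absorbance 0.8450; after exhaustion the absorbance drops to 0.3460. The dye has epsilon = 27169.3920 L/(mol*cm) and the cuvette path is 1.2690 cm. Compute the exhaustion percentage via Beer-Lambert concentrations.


c_initial = A_i / (epsilon * l) = 0.8450 / (27169.3920 * 1.2690) = 2.4508e-05 mol/L
c_final = A_f / (epsilon * l) = 0.3460 / (27169.3920 * 1.2690) = 1.0035e-05 mol/L
Exhaustion = (c_initial - c_final) / c_initial * 100 = (2.4508e-05 - 1.0035e-05) / 2.4508e-05 * 100 = 59.0533 %


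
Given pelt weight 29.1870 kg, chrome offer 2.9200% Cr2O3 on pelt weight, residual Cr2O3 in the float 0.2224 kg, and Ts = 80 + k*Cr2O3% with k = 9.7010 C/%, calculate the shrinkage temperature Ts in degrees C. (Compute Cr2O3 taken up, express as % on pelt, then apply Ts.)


Offered = pelt * offer_pct / 100 = 29.1870 * 2.9200 / 100 = 0.8523 kg
Uptake = offered - residual = 0.8523 - 0.2224 = 0.6299 kg
Cr2O3% on pelt = uptake / pelt * 100 = 0.6299 / 29.1870 * 100 = 2.1580 %
Ts = 80 + k * Cr2O3% = 80 + 9.7010 * 2.1580 = 100.9349 C


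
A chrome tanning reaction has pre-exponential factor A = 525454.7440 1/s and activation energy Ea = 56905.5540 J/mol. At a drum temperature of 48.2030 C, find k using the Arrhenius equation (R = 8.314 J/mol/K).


T_K = T_C + 273.15 = 48.2030 + 273.15 = 321.3530 K
exponent = -Ea / (R * T_K) = -56905.5540 / (8.314 * 321.3530) = -21.2992
k = A * exp(exponent) = 525454.7440 * exp(-21.2992) = 2.9541e-04 1/s


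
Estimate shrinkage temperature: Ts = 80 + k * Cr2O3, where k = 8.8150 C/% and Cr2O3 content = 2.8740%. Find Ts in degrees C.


Formula: Ts = 80 + k * Cr2O3
Substituting: Ts = 80 + 8.8150 * 2.8740
Result: 105.3343 C


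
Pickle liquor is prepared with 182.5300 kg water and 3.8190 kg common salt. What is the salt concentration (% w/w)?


Formula: Conc = salt / (water + salt) * 100
Substituting: Conc = 3.8190 / (182.5300 + 3.8190) * 100
Result: 2.0494 %


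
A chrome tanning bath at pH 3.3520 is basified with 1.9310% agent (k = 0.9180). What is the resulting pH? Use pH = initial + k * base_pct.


Formula: pH_final = pH_initial + k * base_pct
Substituting: pH_final = 3.3520 + 0.9180 * 1.9310
Result: 5.1247


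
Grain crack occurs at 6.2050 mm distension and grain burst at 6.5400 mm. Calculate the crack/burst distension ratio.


Formula: Ratio = crack / burst
Substituting: Ratio = 6.2050 / 6.5400
Result: 0.9488


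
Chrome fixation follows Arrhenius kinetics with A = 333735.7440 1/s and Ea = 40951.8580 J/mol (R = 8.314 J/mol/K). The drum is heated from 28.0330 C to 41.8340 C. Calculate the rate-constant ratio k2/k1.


T1 = 28.0330 + 273.15 = 301.1830 K; T2 = 41.8340 + 273.15 = 314.9840 K
k1 = A * exp(-Ea/(R*T1)) = 333735.7440 * exp(-40951.8580/(8.314*301.1830)) = 0.0263513 1/s
k2 = A * exp(-Ea/(R*T2)) = 333735.7440 * exp(-40951.8580/(8.314*314.9840)) = 0.0539512 1/s
k2/k1 = 0.0539512 / 0.0263513 = 2.0474


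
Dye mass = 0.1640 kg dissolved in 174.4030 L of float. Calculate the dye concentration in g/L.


Formula: Conc = dye_mass(kg) / volume(L) * 1000
Substituting: Conc = 0.1640 / 174.4030 * 1000
Result: 0.9404 g/L


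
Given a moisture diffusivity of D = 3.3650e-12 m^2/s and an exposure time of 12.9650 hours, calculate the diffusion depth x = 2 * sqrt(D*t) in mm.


t = 12.9650 hr * 3600 = 46674.0000 s
D * t = 3.3650e-12 * 46674.0000 = 1.5706e-07
x = 2 * sqrt(D*t) = 2 * sqrt(1.5706e-07) = 7.9261e-04 m = 0.7926 mm


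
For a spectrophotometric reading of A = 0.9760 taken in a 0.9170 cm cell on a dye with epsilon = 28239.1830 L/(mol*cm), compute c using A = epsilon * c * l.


Formula: c = A / (epsilon * l)
Substituting: c = 0.9760 / (28239.1830 * 0.9170)
Result: 3.7690e-05 mol/L


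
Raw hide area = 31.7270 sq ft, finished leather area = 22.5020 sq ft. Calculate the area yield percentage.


Formula: Yield = finished / raw * 100
Substituting: Yield = 22.5020 / 31.7270 * 100
Result: 70.9238 %


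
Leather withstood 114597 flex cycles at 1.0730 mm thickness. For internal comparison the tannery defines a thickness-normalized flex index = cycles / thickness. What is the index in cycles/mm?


Formula: Index = cycles / thickness
Substituting: Index = 114597 / 1.0730
Result: 106800.5592 cycles/mm


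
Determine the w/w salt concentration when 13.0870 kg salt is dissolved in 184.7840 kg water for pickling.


Formula: Conc = salt / (water + salt) * 100
Substituting: Conc = 13.0870 / (184.7840 + 13.0870) * 100
Result: 6.6139 %


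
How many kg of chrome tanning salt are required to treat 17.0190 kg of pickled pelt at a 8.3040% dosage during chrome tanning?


Formula: Chrome = substrate * pct / 100
Substituting: Chrome = 17.0190 * 8.3040 / 100
Result: 1.4133 kg


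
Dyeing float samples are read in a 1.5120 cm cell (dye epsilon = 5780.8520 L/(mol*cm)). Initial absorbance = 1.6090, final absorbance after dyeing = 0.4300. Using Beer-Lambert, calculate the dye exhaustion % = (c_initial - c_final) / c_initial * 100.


c_initial = A_i / (epsilon * l) = 1.6090 / (5780.8520 * 1.5120) = 1.8408e-04 mol/L
c_final = A_f / (epsilon * l) = 0.4300 / (5780.8520 * 1.5120) = 4.9195e-05 mol/L
Exhaustion = (c_initial - c_final) / c_initial * 100 = (1.8408e-04 - 4.9195e-05) / 1.8408e-04 * 100 = 73.2753 %


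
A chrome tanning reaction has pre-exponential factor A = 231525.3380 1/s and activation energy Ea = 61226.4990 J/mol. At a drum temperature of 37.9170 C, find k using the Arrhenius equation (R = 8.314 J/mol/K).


T_K = T_C + 273.15 = 37.9170 + 273.15 = 311.0670 K
exponent = -Ea / (R * T_K) = -61226.4990 / (8.314 * 311.0670) = -23.6742
k = A * exp(exponent) = 231525.3380 * exp(-23.6742) = 1.2107e-05 1/s


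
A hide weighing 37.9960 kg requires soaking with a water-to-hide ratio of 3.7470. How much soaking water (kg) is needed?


Formula: Water = hide_weight * ratio
Substituting: Water = 37.9960 * 3.7470
Result: 142.3710 kg


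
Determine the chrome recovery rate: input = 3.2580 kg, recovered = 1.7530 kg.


Formula: Recovery = recovered / input * 100
Substituting: Recovery = 1.7530 / 3.2580 * 100
Result: 53.8060 %


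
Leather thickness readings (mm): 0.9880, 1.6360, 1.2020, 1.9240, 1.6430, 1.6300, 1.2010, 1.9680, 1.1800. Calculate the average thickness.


Formula: Average = sum / n
Substituting: Average = 13.3720 / 9
Result: 1.4858 mm


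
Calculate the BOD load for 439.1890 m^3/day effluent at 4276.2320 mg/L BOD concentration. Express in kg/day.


Formula: BOD_load = volume * conc / 1000
Substituting: BOD_load = 439.1890 * 4276.2320 / 1000
Result: 1878.0741 kg/day


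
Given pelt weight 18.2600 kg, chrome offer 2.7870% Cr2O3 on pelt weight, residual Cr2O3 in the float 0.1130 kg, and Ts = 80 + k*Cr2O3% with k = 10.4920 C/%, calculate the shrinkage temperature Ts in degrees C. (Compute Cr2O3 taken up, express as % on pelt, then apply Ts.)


Offered = pelt * offer_pct / 100 = 18.2600 * 2.7870 / 100 = 0.5089 kg
Uptake = offered - residual = 0.5089 - 0.1130 = 0.3959 kg
Cr2O3% on pelt = uptake / pelt * 100 = 0.3959 / 18.2600 * 100 = 2.1682 %
Ts = 80 + k * Cr2O3% = 80 + 10.4920 * 2.1682 = 102.7483 C


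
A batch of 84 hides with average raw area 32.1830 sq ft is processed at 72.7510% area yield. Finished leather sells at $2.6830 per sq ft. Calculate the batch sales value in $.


Raw_total = N * avg_area = 84 * 32.1830 = 2703.3720 sq ft
Finished = Raw_total * yield / 100 = 2703.3720 * 72.7510 / 100 = 1966.7302 sq ft
Value = Finished * price = 1966.7302 * 2.6830 = 5276.7370 $


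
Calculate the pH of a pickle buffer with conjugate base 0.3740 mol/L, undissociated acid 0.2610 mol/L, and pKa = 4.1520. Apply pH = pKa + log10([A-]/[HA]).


ratio = [A-] / [HA] = 0.3740 / 0.2610 = 1.4330
log10(ratio) = 0.1562
pH = pKa + log10(ratio) = 4.1520 + 0.1562 = 4.3082


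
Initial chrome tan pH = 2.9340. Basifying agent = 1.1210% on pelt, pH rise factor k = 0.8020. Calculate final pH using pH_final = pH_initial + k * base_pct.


Formula: pH_final = pH_initial + k * base_pct
Substituting: pH_final = 2.9340 + 0.8020 * 1.1210
Result: 3.8330


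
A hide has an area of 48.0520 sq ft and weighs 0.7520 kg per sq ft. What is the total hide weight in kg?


Formula: Weight = area * weight_per_sqft
Substituting: Weight = 48.0520 * 0.7520
Result: 36.1351 kg


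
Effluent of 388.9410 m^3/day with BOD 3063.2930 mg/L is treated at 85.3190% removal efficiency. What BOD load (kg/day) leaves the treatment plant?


Load_in = volume * conc / 1000 = 388.9410 * 3063.2930 / 1000 = 1191.4402 kg/day
Removed = Load_in * eff / 100 = 1191.4402 * 85.3190 / 100 = 1016.5249 kg/day
Load_out = Load_in - Removed = 1191.4402 - 1016.5249 = 174.9153 kg/day


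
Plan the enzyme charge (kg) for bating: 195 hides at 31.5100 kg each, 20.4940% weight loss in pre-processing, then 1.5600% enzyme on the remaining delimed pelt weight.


Total_raw = N * avg_wt = 195 * 31.5100 = 6144.4500 kg
Substrate = Total_raw * (1 - loss/100) = 6144.4500 * (1 - 20.4940/100) = 4885.2064 kg
Enzyme = Substrate * pct / 100 = 4885.2064 * 1.5600 / 100 = 76.2092 kg


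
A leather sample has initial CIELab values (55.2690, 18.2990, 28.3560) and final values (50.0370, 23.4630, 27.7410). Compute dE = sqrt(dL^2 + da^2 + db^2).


dL = -5.2320, da = 5.1640, db = -0.6150
dE = sqrt((-5.2320)^2 + 5.1640^2 + (-0.6150)^2) = 7.3769


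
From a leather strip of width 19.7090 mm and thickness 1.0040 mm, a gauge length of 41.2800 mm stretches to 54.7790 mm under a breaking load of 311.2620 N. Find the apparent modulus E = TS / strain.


TS = F / (w * t) = 311.2620 / (19.7090 * 1.0040) = 15.7300 N/mm^2
strain = (Lf - L0) / L0 = (54.7790 - 41.2800) / 41.2800 = 0.3270
E = TS / strain = 15.7300 / 0.3270 = 48.1023 N/mm^2
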